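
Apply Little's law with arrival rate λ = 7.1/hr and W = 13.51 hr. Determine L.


Little's law: L = λ × W
= 7.1 × 13.51
= 95.92


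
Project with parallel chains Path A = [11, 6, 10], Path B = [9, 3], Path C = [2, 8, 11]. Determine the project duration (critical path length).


Path A: 11 + 6 + 10 = 27
Path B: 9 + 3 = 12
Path C: 2 + 8 + 11 = 21
Critical path = longest = max(27, 12, 21)
= 27 (Path A)


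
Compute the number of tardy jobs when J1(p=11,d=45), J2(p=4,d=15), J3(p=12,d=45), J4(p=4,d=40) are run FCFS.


Completion vs due date:
  J1: C=11, d=45 → on time
  J2: C=15, d=15 → on time
  J3: C=27, d=45 → on time
  J4: C=31, d=40 → on time
Tardy jobs: none
Count = 0


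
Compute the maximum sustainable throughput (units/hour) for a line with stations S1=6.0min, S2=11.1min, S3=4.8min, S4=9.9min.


Bottleneck = longest station time
Station times: [6.0, 11.1, 4.8, 9.9]
Max = 11.1 min
Rate = 60 / 11.1
= 5.41 units/hour (bottleneck: 11.1min)


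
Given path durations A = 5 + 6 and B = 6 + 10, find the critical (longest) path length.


Path A: 5 + 6 = 11
Path B: 6 + 10 = 16
Critical path = longest = max(11, 16)
= 16 (Path B)


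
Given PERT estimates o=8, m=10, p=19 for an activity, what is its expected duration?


te = (o + 4m + p) / 6
= (8 + 4×10 + 19) / 6
= (8 + 40 + 19) / 6
= 67 / 6
= 11.17


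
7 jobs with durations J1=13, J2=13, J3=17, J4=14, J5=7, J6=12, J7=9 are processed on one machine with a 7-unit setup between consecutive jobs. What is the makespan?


Makespan = Σ processing + (n-1) × setup
= (13 + 13 + 17 + 14 + 7 + 12 + 9) + (7-1)×7
= 85 + 42
= 127 time units


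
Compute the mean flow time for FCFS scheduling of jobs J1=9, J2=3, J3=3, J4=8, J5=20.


Completion times:
  J1: completes at 9
  J2: completes at 12
  J3: completes at 15
  J4: completes at 23
  J5: completes at 43
Sum = 102
Average = 102/5
= 20.40


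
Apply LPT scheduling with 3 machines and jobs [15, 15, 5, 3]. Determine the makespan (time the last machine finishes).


Jobs (LPT sorted): [15, 15, 5, 3]
Machines: 3
  J=15 → Machine 1 (load: 0+15=15)
  J=15 → Machine 2 (load: 0+15=15)
  J=5 → Machine 3 (load: 0+5=5)
  J=3 → Machine 3 (load: 5+3=8)
Machine loads: [15, 15, 8]
Makespan = max = 15 time units


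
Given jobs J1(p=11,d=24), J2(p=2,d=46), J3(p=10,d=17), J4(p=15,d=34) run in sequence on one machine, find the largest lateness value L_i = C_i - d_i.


Lateness per job (L = C - d):
  J1: C=11, d=24, L=-13
  J2: C=13, d=46, L=-33
  J3: C=23, d=17, L=6
  J4: C=38, d=34, L=4
Lmax = max(-13, -33, 6, 4)
= 6


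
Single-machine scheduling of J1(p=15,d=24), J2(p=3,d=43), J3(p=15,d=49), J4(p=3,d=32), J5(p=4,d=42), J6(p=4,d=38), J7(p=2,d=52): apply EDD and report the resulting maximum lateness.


EDD order: J1 → J4 → J6 → J5 → J2 → J3 → J7
Completion and lateness:
  J1: C=15, d=24, L=15-24=-9
  J4: C=18, d=32, L=18-32=-14
  J6: C=22, d=38, L=22-38=-16
  J5: C=26, d=42, L=26-42=-16
  J2: C=29, d=43, L=29-43=-14
  J3: C=44, d=49, L=44-49=-5
  J7: C=46, d=52, L=46-52=-6
Lmax = max(-9, -14, -16, -16, -14, -5, -6)
= -5


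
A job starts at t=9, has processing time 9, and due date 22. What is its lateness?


Completion = 9 + 9 = 18
Lateness = C - d = 18 - 22
= -4


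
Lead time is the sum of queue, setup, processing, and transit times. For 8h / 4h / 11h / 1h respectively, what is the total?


Lead time = queue + setup + processing + transit
= 8 + 4 + 11 + 1
= 24 hours


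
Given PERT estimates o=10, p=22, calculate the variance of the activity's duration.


σ² = ((p - o) / 6)² = (p - o)² / 36
= (22 - 10)² / 36
= 12² / 36
= 144 / 36
= 4.0000


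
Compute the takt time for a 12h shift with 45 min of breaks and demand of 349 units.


Available = 12×60 - 45 = 675 min
Takt time = 675 / 349
= 1.93 min/unit


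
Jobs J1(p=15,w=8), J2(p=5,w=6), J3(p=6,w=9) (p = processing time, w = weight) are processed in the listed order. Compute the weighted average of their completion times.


Completion times:
  J1: C=15, w×C=8×15=120
  J2: C=20, w×C=6×20=120
  J3: C=26, w×C=9×26=234
Sum w×C = 474
Sum w = 23
Weighted avg = 474/23
= 20.61


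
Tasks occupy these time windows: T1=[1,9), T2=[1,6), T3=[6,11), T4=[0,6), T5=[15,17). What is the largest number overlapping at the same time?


Check each time point for overlaps:
  t=1: 3 tasks active (T1, T2, T4)
Max concurrent = 3


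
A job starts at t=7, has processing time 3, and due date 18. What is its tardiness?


Completion = start + processing = 7 + 3 = 10
Tardiness = max(0, C - d) = max(0, 10 - 18)
= max(0, -8)
= 0


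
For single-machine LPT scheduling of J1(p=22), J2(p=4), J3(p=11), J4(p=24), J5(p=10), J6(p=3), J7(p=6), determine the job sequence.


LPT: sort by longest processing time first
  J4: p=24
  J1: p=22
  J3: p=11
  J5: p=10
  J7: p=6
  J2: p=4
  J6: p=3
Order: J4 → J1 → J3 → J5 → J7 → J2 → J6


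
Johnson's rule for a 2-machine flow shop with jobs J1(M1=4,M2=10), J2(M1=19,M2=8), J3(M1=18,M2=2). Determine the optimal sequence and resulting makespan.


Johnson's rule:
Group 1 (M1≤M2, sort by M1): ['J1']
Group 2 (M1>M2, sort desc M2): ['J2', 'J3']
Sequence: J1 → J2 → J3
Makespan calculation:
  J1: M1 done=4, M2 done=14
  J2: M1 done=23, M2 done=31
  J3: M1 done=41, M2 done=43
= Sequence: J1 → J2 → J3, Makespan: 43


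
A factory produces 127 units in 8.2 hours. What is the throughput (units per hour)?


Throughput = units / time
= 127 / 8.2
= 15.5 units/hour


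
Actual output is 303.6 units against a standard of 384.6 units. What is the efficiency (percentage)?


Efficiency = (actual / standard) × 100
= (303.6 / 384.6) × 100
= 78.9%


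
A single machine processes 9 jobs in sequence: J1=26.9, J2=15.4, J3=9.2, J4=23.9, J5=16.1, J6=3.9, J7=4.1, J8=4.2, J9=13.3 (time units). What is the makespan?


Sequential makespan: sum all processing times
= 26.9 + 15.4 + 9.2 + 23.9 + 16.1 + 3.9 + 4.1 + 4.2 + 13.3
= 117.0 time units


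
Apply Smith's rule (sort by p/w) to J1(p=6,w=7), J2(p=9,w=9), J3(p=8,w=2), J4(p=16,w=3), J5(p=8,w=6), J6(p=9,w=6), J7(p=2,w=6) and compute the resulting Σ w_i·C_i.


WSPT order (by p/w): J7 → J1 → J2 → J5 → J6 → J3 → J4
  J7: C=2, w·C=6×2=12
  J1: C=8, w·C=7×8=56
  J2: C=17, w·C=9×17=153
  J5: C=25, w·C=6×25=150
  J6: C=34, w·C=6×34=204
  J3: C=42, w·C=2×42=84
  J4: C=58, w·C=3×58=174
Σ w·C = 833
= 833


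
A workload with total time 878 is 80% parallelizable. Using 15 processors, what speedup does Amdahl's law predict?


Amdahl's law: T_p = T × ((1-p) + p/N)
= 878 × ((1-0.8) + 0.8/15)
= 878 × (0.20 + 0.0533)
= 878 × 0.2533
= 222.43
Speedup = 878/222.43
= 3.95×


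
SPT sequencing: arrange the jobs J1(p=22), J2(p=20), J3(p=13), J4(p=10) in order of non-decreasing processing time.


SPT: sort by shortest processing time
  J4: p=10
  J3: p=13
  J2: p=20
  J1: p=22
Order: J4 → J3 → J2 → J1


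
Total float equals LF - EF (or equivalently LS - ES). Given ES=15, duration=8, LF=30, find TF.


EF = ES + duration = 15 + 8 = 23
LS = LF - duration = 30 - 8 = 22
Total Float = LF - EF = 30 - 23
(or LS - ES = 22 - 15)
= 7


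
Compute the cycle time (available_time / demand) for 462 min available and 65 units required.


Cycle time = available time / demand
= 462 / 65
= 7.11 min/unit


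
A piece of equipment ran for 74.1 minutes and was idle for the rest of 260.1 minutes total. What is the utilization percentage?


Utilization = busy / total × 100
= 74.1 / 260.1 × 100
= 28.5%


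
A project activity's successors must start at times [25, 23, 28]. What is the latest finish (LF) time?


LF = min of all successor start times
Successors start at: [25, 23, 28]
LF = min(25, 23, 28)
= 23


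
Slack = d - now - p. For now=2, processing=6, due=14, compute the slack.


Slack = due - current_time - processing
= 14 - 2 - 6
= 6


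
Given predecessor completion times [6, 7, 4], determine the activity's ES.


ES = max of all predecessor completion times
Predecessors: [6, 7, 4]
ES = max(6, 7, 4)
= 7


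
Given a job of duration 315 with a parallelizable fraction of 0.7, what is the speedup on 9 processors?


Amdahl's law: T_p = T × ((1-p) + p/N)
= 315 × ((1-0.7) + 0.7/9)
= 315 × (0.30 + 0.0778)
= 315 × 0.3778
= 119.00
Speedup = 315/119.00
= 2.65×


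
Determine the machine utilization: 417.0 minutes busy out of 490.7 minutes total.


Utilization = busy / total × 100
= 417.0 / 490.7 × 100
= 85.0%


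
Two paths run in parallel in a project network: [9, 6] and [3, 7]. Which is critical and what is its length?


Path A: 9 + 6 = 15
Path B: 3 + 7 = 10
Critical path = longest = max(15, 10)
= 15 (Path A)


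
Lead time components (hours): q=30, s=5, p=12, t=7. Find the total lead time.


Lead time = queue + setup + processing + transit
= 30 + 5 + 12 + 7
= 54 hours


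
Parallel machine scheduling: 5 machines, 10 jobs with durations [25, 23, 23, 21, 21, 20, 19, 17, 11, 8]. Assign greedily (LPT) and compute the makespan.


Jobs (LPT sorted): [25, 23, 23, 21, 21, 20, 19, 17, 11, 8]
Machines: 5
  J=25 → Machine 1 (load: 0+25=25)
  J=23 → Machine 2 (load: 0+23=23)
  J=23 → Machine 3 (load: 0+23=23)
  J=21 → Machine 4 (load: 0+21=21)
  J=21 → Machine 5 (load: 0+21=21)
  J=20 → Machine 4 (load: 21+20=41)
  J=19 → Machine 5 (load: 21+19=40)
  J=17 → Machine 2 (load: 23+17=40)
  J=11 → Machine 3 (load: 23+11=34)
  J=8 → Machine 1 (load: 25+8=33)
Machine loads: [33, 40, 34, 41, 40]
Makespan = max = 41 time units


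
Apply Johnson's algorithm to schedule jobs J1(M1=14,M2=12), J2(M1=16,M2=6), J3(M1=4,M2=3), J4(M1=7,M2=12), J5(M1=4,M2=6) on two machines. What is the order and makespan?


Johnson's rule:
Group 1 (M1≤M2, sort by M1): ['J5', 'J4']
Group 2 (M1>M2, sort desc M2): ['J1', 'J2', 'J3']
Sequence: J5 → J4 → J1 → J2 → J3
Makespan calculation:
  J5: M1 done=4, M2 done=10
  J4: M1 done=11, M2 done=23
  J1: M1 done=25, M2 done=37
  J2: M1 done=41, M2 done=47
  J3: M1 done=45, M2 done=50
= Sequence: J5 → J4 → J1 → J2 → J3, Makespan: 50


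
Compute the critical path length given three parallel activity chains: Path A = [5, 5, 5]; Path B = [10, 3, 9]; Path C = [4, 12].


Path A: 5 + 5 + 5 = 15
Path B: 10 + 3 + 9 = 22
Path C: 4 + 12 = 16
Critical path = longest = max(15, 22, 16)
= 22 (Path B)


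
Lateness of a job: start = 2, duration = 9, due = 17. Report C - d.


Completion = 2 + 9 = 11
Lateness = C - d = 11 - 17
= -6


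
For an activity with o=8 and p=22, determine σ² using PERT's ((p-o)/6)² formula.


σ² = ((p - o) / 6)² = (p - o)² / 36
= (22 - 8)² / 36
= 14² / 36
= 196 / 36
= 5.4444


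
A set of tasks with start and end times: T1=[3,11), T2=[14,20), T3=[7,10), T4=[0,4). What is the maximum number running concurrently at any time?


Check each time point for overlaps:
  t=3: 2 tasks active (T1, T4)
Max concurrent = 2


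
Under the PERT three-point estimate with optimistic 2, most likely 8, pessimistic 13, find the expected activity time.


te = (o + 4m + p) / 6
= (2 + 4×8 + 13) / 6
= (2 + 32 + 13) / 6
= 47 / 6
= 7.83


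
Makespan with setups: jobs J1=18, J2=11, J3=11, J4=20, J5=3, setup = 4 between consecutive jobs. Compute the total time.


Makespan = Σ processing + (n-1) × setup
= (18 + 11 + 11 + 20 + 3) + (5-1)×4
= 63 + 16
= 79 time units


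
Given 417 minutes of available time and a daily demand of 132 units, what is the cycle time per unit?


Cycle time = available time / demand
= 417 / 132
= 3.16 min/unit


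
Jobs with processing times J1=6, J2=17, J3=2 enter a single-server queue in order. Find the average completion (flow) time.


Completion times:
  J1: completes at 6
  J2: completes at 23
  J3: completes at 25
Sum = 54
Average = 54/3
= 18.00


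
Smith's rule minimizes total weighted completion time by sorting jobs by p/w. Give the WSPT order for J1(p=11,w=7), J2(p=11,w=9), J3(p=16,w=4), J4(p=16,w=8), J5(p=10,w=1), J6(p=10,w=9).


WSPT (Smith's rule): sort by p/w ascending
  J6: p/w = 10/9 = 1.111
  J2: p/w = 11/9 = 1.222
  J1: p/w = 11/7 = 1.571
  J4: p/w = 16/8 = 2.000
  J3: p/w = 16/4 = 4.000
  J5: p/w = 10/1 = 10.000
Order: J6 → J2 → J1 → J4 → J3 → J5


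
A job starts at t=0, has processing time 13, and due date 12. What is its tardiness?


Completion = start + processing = 0 + 13 = 13
Tardiness = max(0, C - d) = max(0, 13 - 12)
= max(0, 1)
= 1


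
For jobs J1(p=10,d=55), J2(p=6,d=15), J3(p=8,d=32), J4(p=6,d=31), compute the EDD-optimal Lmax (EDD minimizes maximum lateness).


EDD order: J2 → J4 → J3 → J1
Completion and lateness:
  J2: C=6, d=15, L=6-15=-9
  J4: C=12, d=31, L=12-31=-19
  J3: C=20, d=32, L=20-32=-12
  J1: C=30, d=55, L=30-55=-25
Lmax = max(-9, -19, -12, -25)
= -9


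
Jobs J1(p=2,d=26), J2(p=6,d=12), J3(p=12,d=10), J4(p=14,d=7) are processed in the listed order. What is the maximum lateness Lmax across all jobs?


Lateness per job (L = C - d):
  J1: C=2, d=26, L=-24
  J2: C=8, d=12, L=-4
  J3: C=20, d=10, L=10
  J4: C=34, d=7, L=27
Lmax = max(-24, -4, 10, 27)
= 27


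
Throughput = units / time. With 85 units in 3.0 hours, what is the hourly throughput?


Throughput = units / time
= 85 / 3.0
= 28.3 units/hour


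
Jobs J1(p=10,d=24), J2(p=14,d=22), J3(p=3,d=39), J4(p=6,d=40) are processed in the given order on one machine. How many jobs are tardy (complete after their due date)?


Completion vs due date:
  J1: C=10, d=24 → on time
  J2: C=24, d=22 → TARDY
  J3: C=27, d=39 → on time
  J4: C=33, d=40 → on time
Tardy jobs: J2
Count = 1


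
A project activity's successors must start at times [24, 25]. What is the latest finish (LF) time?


LF = min of all successor start times
Successors start at: [24, 25]
LF = min(24, 25)
= 24


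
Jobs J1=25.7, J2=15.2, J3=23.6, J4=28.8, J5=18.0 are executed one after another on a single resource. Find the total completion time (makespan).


Sequential makespan: sum all processing times
= 25.7 + 15.2 + 23.6 + 28.8 + 18.0
= 111.3 time units


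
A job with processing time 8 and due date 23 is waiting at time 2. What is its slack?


Slack = due - current_time - processing
= 23 - 2 - 8
= 13


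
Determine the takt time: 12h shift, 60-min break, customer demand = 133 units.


Available = 12×60 - 60 = 660 min
Takt time = 660 / 133
= 4.96 min/unit


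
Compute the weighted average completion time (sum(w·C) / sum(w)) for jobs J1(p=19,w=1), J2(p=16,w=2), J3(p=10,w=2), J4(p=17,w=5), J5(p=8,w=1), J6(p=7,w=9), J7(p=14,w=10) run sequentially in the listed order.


Completion times:
  J1: C=19, w×C=1×19=19
  J2: C=35, w×C=2×35=70
  J3: C=45, w×C=2×45=90
  J4: C=62, w×C=5×62=310
  J5: C=70, w×C=1×70=70
  J6: C=77, w×C=9×77=693
  J7: C=91, w×C=10×91=910
Sum w×C = 2162
Sum w = 30
Weighted avg = 2162/30
= 72.07


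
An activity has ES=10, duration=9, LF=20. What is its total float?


EF = ES + duration = 10 + 9 = 19
LS = LF - duration = 20 - 9 = 11
Total Float = LF - EF = 20 - 19
(or LS - ES = 11 - 10)
= 1


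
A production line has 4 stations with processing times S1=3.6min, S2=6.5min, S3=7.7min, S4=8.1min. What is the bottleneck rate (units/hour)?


Bottleneck = longest station time
Station times: [3.6, 6.5, 7.7, 8.1]
Max = 8.1 min
Rate = 60 / 8.1
= 7.41 units/hour (bottleneck: 8.1min)


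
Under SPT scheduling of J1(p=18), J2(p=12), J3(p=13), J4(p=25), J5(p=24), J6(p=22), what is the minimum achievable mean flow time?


SPT order: J2 → J3 → J1 → J6 → J5 → J4
Completion times:
  J2: C=12
  J3: C=25
  J1: C=43
  J6: C=65
  J5: C=89
  J4: C=114
Sum = 348, n = 6
Mean flow = 348/6
= 58.00


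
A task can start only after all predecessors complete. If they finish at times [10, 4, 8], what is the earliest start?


ES = max of all predecessor completion times
Predecessors: [10, 4, 8]
ES = max(10, 4, 8)
= 10


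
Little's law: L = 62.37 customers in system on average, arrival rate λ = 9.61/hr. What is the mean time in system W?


Little's law: L = λW → W = L / λ
= 62.37 / 9.61
= 6.49 hours


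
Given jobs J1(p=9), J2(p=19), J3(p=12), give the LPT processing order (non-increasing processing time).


LPT: sort by longest processing time first
  J2: p=19
  J3: p=12
  J1: p=9
Order: J2 → J3 → J1


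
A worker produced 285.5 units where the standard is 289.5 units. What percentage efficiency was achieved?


Efficiency = (actual / standard) × 100
= (285.5 / 289.5) × 100
= 98.6%


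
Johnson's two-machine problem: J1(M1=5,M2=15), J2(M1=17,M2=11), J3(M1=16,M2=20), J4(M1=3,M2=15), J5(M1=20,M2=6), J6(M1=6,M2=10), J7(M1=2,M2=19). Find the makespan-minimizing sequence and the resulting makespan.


Johnson's rule:
Group 1 (M1≤M2, sort by M1): ['J7', 'J4', 'J1', 'J6', 'J3']
Group 2 (M1>M2, sort desc M2): ['J2', 'J5']
Sequence: J7 → J4 → J1 → J6 → J3 → J2 → J5
Makespan calculation:
  J7: M1 done=2, M2 done=21
  J4: M1 done=5, M2 done=36
  J1: M1 done=10, M2 done=51
  J6: M1 done=16, M2 done=61
  J3: M1 done=32, M2 done=81
  J2: M1 done=49, M2 done=92
  J5: M1 done=69, M2 done=98
= Sequence: J7 → J4 → J1 → J6 → J3 → J2 → J5, Makespan: 98


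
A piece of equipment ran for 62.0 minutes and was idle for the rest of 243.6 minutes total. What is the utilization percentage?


Utilization = busy / total × 100
= 62.0 / 243.6 × 100
= 25.5%


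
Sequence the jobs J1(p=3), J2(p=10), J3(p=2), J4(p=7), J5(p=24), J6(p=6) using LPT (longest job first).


LPT: sort by longest processing time first
  J5: p=24
  J2: p=10
  J4: p=7
  J6: p=6
  J1: p=3
  J3: p=2
Order: J5 → J2 → J4 → J6 → J1 → J3


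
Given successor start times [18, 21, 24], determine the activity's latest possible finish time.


LF = min of all successor start times
Successors start at: [18, 21, 24]
LF = min(18, 21, 24)
= 18


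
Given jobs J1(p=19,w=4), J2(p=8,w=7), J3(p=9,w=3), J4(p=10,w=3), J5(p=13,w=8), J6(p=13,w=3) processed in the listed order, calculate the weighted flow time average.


Completion times:
  J1: C=19, w×C=4×19=76
  J2: C=27, w×C=7×27=189
  J3: C=36, w×C=3×36=108
  J4: C=46, w×C=3×46=138
  J5: C=59, w×C=8×59=472
  J6: C=72, w×C=3×72=216
Sum w×C = 1199
Sum w = 28
Weighted avg = 1199/28
= 42.82


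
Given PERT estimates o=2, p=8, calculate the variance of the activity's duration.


σ² = ((p - o) / 6)² = (p - o)² / 36
= (8 - 2)² / 36
= 6² / 36
= 36 / 36
= 1.0000


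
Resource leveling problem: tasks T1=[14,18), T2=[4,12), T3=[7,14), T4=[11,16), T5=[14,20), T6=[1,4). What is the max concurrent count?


Check each time point for overlaps:
  t=11: 3 tasks active (T2, T3, T4)
Max concurrent = 3


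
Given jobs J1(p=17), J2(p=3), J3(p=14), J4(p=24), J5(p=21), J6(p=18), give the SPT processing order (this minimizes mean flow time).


SPT: sort by shortest processing time
  J2: p=3
  J3: p=14
  J1: p=17
  J6: p=18
  J5: p=21
  J4: p=24
Order: J2 → J3 → J1 → J6 → J5 → J4


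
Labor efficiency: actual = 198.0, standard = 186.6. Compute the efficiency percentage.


Efficiency = (actual / standard) × 100
= (198.0 / 186.6) × 100
= 106.1%


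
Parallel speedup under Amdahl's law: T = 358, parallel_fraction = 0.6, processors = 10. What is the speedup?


Amdahl's law: T_p = T × ((1-p) + p/N)
= 358 × ((1-0.6) + 0.6/10)
= 358 × (0.40 + 0.0600)
= 358 × 0.4600
= 164.68
Speedup = 358/164.68
= 2.17×


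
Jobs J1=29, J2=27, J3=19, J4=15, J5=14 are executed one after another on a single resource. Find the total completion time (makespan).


Sequential makespan: sum all processing times
= 29 + 27 + 19 + 15 + 14
= 104 time units


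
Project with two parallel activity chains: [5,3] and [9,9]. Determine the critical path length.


Path A: 5 + 3 = 8
Path B: 9 + 9 = 18
Critical path = longest = max(8, 18)
= 18 (Path B)


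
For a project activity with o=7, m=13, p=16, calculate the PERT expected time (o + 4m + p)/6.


te = (o + 4m + p) / 6
= (7 + 4×13 + 16) / 6
= (7 + 52 + 16) / 6
= 75 / 6
= 12.50


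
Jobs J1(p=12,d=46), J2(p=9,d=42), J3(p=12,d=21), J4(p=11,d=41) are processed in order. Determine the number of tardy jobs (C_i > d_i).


Completion vs due date:
  J1: C=12, d=46 → on time
  J2: C=21, d=42 → on time
  J3: C=33, d=21 → TARDY
  J4: C=44, d=41 → TARDY
Tardy jobs: J3, J4
Count = 2


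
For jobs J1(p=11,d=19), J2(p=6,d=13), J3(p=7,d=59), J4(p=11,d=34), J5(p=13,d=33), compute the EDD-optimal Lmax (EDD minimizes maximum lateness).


EDD order: J2 → J1 → J5 → J4 → J3
Completion and lateness:
  J2: C=6, d=13, L=6-13=-7
  J1: C=17, d=19, L=17-19=-2
  J5: C=30, d=33, L=30-33=-3
  J4: C=41, d=34, L=41-34=7
  J3: C=48, d=59, L=48-59=-11
Lmax = max(-7, -2, -3, 7, -11)
= 7


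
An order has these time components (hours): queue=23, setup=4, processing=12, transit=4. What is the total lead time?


Lead time = queue + setup + processing + transit
= 23 + 4 + 12 + 4
= 43 hours


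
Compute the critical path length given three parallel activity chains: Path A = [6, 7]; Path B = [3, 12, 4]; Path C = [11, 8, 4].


Path A: 6 + 7 = 13
Path B: 3 + 12 + 4 = 19
Path C: 11 + 8 + 4 = 23
Critical path = longest = max(13, 19, 23)
= 23 (Path C)


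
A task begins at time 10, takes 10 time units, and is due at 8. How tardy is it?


Completion = start + processing = 10 + 10 = 20
Tardiness = max(0, C - d) = max(0, 20 - 8)
= max(0, 12)
= 12


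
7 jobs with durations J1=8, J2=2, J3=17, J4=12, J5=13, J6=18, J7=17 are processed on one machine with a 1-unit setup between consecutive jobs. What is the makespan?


Makespan = Σ processing + (n-1) × setup
= (8 + 2 + 17 + 12 + 13 + 18 + 17) + (7-1)×1
= 87 + 6
= 93 time units


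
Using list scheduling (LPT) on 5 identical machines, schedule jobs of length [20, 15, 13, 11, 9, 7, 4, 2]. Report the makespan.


Jobs (LPT sorted): [20, 15, 13, 11, 9, 7, 4, 2]
Machines: 5
  J=20 → Machine 1 (load: 0+20=20)
  J=15 → Machine 2 (load: 0+15=15)
  J=13 → Machine 3 (load: 0+13=13)
  J=11 → Machine 4 (load: 0+11=11)
  J=9 → Machine 5 (load: 0+9=9)
  J=7 → Machine 5 (load: 9+7=16)
  J=4 → Machine 4 (load: 11+4=15)
  J=2 → Machine 3 (load: 13+2=15)
Machine loads: [20, 15, 15, 15, 16]
Makespan = max = 20 time units


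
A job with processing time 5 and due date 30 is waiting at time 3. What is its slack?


Slack = due - current_time - processing
= 30 - 3 - 5
= 22


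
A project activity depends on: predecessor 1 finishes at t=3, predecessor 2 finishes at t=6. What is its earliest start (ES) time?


ES = max of all predecessor completion times
Predecessors: [3, 6]
ES = max(3, 6)
= 6


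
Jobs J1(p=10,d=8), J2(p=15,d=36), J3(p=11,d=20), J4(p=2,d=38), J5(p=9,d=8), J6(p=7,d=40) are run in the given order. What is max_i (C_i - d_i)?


Lateness per job (L = C - d):
  J1: C=10, d=8, L=2
  J2: C=25, d=36, L=-11
  J3: C=36, d=20, L=16
  J4: C=38, d=38, L=0
  J5: C=47, d=8, L=39
  J6: C=54, d=40, L=14
Lmax = max(2, -11, 16, 0, 39, 14)
= 39


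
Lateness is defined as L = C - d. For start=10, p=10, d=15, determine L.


Completion = 10 + 10 = 20
Lateness = C - d = 20 - 15
= 5


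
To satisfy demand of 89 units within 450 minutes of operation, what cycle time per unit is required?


Cycle time = available time / demand
= 450 / 89
= 5.06 min/unit


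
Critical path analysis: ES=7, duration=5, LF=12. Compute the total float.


EF = ES + duration = 7 + 5 = 12
LS = LF - duration = 12 - 5 = 7
Total Float = LF - EF = 12 - 12
(or LS - ES = 7 - 7)
= 0


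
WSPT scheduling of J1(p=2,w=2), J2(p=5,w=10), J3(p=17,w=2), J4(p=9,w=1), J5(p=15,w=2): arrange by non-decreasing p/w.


WSPT (Smith's rule): sort by p/w ascending
  J2: p/w = 5/10 = 0.500
  J1: p/w = 2/2 = 1.000
  J5: p/w = 15/2 = 7.500
  J3: p/w = 17/2 = 8.500
  J4: p/w = 9/1 = 9.000
Order: J2 → J1 → J5 → J3 → J4


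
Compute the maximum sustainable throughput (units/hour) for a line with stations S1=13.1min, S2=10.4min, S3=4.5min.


Bottleneck = longest station time
Station times: [13.1, 10.4, 4.5]
Max = 13.1 min
Rate = 60 / 13.1
= 4.58 units/hour (bottleneck: 13.1min)


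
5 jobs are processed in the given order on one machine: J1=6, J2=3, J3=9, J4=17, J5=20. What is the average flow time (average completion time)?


Completion times:
  J1: completes at 6
  J2: completes at 9
  J3: completes at 18
  J4: completes at 35
  J5: completes at 55
Sum = 123
Average = 123/5
= 24.60


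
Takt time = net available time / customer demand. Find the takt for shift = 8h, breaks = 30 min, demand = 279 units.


Available = 8×60 - 30 = 450 min
Takt time = 450 / 279
= 1.61 min/unit


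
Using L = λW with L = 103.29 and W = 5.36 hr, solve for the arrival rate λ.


Little's law: L = λW → λ = L / W
= 103.29 / 5.36
= 19.27 per hour


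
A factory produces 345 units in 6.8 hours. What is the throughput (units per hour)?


Throughput = units / time
= 345 / 6.8
= 50.7 units/hour


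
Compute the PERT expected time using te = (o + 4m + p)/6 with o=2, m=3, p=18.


te = (o + 4m + p) / 6
= (2 + 4×3 + 18) / 6
= (2 + 12 + 18) / 6
= 32 / 6
= 5.33


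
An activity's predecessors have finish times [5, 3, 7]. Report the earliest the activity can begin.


ES = max of all predecessor completion times
Predecessors: [5, 3, 7]
ES = max(5, 3, 7)
= 7


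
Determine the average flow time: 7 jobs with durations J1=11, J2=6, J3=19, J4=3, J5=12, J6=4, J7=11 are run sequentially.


Completion times:
  J1: completes at 11
  J2: completes at 17
  J3: completes at 36
  J4: completes at 39
  J5: completes at 51
  J6: completes at 55
  J7: completes at 66
Sum = 275
Average = 275/7
= 39.29


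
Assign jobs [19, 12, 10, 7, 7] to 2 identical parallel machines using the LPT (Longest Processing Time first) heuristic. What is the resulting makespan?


Jobs (LPT sorted): [19, 12, 10, 7, 7]
Machines: 2
  J=19 → Machine 1 (load: 0+19=19)
  J=12 → Machine 2 (load: 0+12=12)
  J=10 → Machine 2 (load: 12+10=22)
  J=7 → Machine 1 (load: 19+7=26)
  J=7 → Machine 2 (load: 22+7=29)
Machine loads: [26, 29]
Makespan = max = 29 time units


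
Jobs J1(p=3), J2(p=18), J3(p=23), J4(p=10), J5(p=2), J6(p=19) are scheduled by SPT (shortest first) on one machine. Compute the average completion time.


SPT order: J5 → J1 → J4 → J2 → J6 → J3
Completion times:
  J5: C=2
  J1: C=5
  J4: C=15
  J2: C=33
  J6: C=52
  J3: C=75
Sum = 182, n = 6
Mean flow = 182/6
= 30.33


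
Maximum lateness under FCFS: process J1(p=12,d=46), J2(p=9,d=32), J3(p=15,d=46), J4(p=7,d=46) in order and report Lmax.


Lateness per job (L = C - d):
  J1: C=12, d=46, L=-34
  J2: C=21, d=32, L=-11
  J3: C=36, d=46, L=-10
  J4: C=43, d=46, L=-3
Lmax = max(-34, -11, -10, -3)
= -3


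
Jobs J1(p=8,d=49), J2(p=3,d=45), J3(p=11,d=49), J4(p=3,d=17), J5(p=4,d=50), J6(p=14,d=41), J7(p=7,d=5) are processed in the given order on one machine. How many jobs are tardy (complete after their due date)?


Completion vs due date:
  J1: C=8, d=49 → on time
  J2: C=11, d=45 → on time
  J3: C=22, d=49 → on time
  J4: C=25, d=17 → TARDY
  J5: C=29, d=50 → on time
  J6: C=43, d=41 → TARDY
  J7: C=50, d=5 → TARDY
Tardy jobs: J4, J6, J7
Count = 3


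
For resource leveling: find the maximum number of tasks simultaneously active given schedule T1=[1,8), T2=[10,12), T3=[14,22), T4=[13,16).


Check each time point for overlaps:
  t=14: 2 tasks active (T3, T4)
Max concurrent = 2


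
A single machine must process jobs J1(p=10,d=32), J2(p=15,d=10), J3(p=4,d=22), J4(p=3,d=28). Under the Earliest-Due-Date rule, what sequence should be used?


EDD: sort by earliest due date
  J2: d=10, p=15
  J3: d=22, p=4
  J4: d=28, p=3
  J1: d=32, p=10
Order: J2 → J3 → J4 → J1


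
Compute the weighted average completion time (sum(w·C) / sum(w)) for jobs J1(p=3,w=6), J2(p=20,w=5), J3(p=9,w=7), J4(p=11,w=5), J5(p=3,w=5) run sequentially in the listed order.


Completion times:
  J1: C=3, w×C=6×3=18
  J2: C=23, w×C=5×23=115
  J3: C=32, w×C=7×32=224
  J4: C=43, w×C=5×43=215
  J5: C=46, w×C=5×46=230
Sum w×C = 802
Sum w = 28
Weighted avg = 802/28
= 28.64


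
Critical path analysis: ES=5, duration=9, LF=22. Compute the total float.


EF = ES + duration = 5 + 9 = 14
LS = LF - duration = 22 - 9 = 13
Total Float = LF - EF = 22 - 14
(or LS - ES = 13 - 5)
= 8


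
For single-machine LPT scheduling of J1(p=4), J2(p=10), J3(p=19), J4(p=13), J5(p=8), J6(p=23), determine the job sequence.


LPT: sort by longest processing time first
  J6: p=23
  J3: p=19
  J4: p=13
  J2: p=10
  J5: p=8
  J1: p=4
Order: J6 → J3 → J4 → J2 → J5 → J1


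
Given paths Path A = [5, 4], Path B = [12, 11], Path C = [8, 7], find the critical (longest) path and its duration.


Path A: 5 + 4 = 9
Path B: 12 + 11 = 23
Path C: 8 + 7 = 15
Critical path = longest = max(9, 23, 15)
= 23 (Path B)


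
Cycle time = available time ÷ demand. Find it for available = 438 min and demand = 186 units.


Cycle time = available time / demand
= 438 / 186
= 2.35 min/unit


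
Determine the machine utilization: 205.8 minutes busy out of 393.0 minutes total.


Utilization = busy / total × 100
= 205.8 / 393.0 × 100
= 52.4%


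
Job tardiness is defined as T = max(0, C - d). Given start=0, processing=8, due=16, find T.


Completion = start + processing = 0 + 8 = 8
Tardiness = max(0, C - d) = max(0, 8 - 16)
= max(0, -8)
= 0


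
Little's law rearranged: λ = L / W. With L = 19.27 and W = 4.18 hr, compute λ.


Little's law: L = λW → λ = L / W
= 19.27 / 4.18
= 4.61 per hour


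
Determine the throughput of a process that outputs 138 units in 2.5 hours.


Throughput = units / time
= 138 / 2.5
= 55.2 units/hour


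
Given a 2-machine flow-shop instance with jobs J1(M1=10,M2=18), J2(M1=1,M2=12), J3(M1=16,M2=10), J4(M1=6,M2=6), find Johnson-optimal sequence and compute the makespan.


Johnson's rule:
Group 1 (M1≤M2, sort by M1): ['J2', 'J4', 'J1']
Group 2 (M1>M2, sort desc M2): ['J3']
Sequence: J2 → J4 → J1 → J3
Makespan calculation:
  J2: M1 done=1, M2 done=13
  J4: M1 done=7, M2 done=19
  J1: M1 done=17, M2 done=37
  J3: M1 done=33, M2 done=47
= Sequence: J2 → J4 → J1 → J3, Makespan: 47


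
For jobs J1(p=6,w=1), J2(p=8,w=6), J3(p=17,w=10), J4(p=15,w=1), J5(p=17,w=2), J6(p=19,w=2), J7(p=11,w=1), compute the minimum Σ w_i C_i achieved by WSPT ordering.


WSPT order (by p/w): J2 → J3 → J1 → J5 → J6 → J7 → J4
  J2: C=8, w·C=6×8=48
  J3: C=25, w·C=10×25=250
  J1: C=31, w·C=1×31=31
  J5: C=48, w·C=2×48=96
  J6: C=67, w·C=2×67=134
  J7: C=78, w·C=1×78=78
  J4: C=93, w·C=1×93=93
Σ w·C = 730
= 730


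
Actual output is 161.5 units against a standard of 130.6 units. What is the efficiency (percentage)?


Efficiency = (actual / standard) × 100
= (161.5 / 130.6) × 100
= 123.7%


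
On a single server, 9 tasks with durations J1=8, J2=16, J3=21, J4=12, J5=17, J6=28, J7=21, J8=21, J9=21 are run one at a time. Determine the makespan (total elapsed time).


Sequential makespan: sum all processing times
= 8 + 16 + 21 + 12 + 17 + 28 + 21 + 21 + 21
= 165 time units


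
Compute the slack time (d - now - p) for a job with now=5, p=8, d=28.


Slack = due - current_time - processing
= 28 - 5 - 8
= 15


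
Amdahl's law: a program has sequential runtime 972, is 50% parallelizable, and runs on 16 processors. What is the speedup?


Amdahl's law: T_p = T × ((1-p) + p/N)
= 972 × ((1-0.5) + 0.5/16)
= 972 × (0.50 + 0.0312)
= 972 × 0.5312
= 516.38
Speedup = 972/516.38
= 1.88×


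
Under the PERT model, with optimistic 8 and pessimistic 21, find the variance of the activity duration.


σ² = ((p - o) / 6)² = (p - o)² / 36
= (21 - 8)² / 36
= 13² / 36
= 169 / 36
= 4.6944


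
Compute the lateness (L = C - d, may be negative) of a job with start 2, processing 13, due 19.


Completion = 2 + 13 = 15
Lateness = C - d = 15 - 19
= -4


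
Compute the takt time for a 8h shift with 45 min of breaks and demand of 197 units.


Available = 8×60 - 45 = 435 min
Takt time = 435 / 197
= 2.21 min/unit


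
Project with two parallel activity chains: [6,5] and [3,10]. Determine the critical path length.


Path A: 6 + 5 = 11
Path B: 3 + 10 = 13
Critical path = longest = max(11, 13)
= 13 (Path B)


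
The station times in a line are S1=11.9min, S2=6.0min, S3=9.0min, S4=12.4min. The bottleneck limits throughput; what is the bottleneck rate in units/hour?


Bottleneck = longest station time
Station times: [11.9, 6.0, 9.0, 12.4]
Max = 12.4 min
Rate = 60 / 12.4
= 4.84 units/hour (bottleneck: 12.4min)


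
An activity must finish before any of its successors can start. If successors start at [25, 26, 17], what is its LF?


LF = min of all successor start times
Successors start at: [25, 26, 17]
LF = min(25, 26, 17)
= 17


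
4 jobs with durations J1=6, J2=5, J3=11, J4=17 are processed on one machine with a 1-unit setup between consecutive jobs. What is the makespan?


Makespan = Σ processing + (n-1) × setup
= (6 + 5 + 11 + 17) + (4-1)×1
= 39 + 3
= 42 time units


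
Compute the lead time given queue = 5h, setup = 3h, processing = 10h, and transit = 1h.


Lead time = queue + setup + processing + transit
= 5 + 3 + 10 + 1
= 19 hours


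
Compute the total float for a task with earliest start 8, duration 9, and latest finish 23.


EF = ES + duration = 8 + 9 = 17
LS = LF - duration = 23 - 9 = 14
Total Float = LF - EF = 23 - 17
(or LS - ES = 14 - 8)
= 6


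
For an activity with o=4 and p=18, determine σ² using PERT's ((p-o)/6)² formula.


σ² = ((p - o) / 6)² = (p - o)² / 36
= (18 - 4)² / 36
= 14² / 36
= 196 / 36
= 5.4444


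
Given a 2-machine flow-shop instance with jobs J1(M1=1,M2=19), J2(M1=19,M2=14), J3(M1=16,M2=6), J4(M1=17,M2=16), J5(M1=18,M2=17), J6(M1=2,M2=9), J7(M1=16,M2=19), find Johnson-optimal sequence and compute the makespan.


Johnson's rule:
Group 1 (M1≤M2, sort by M1): ['J1', 'J6', 'J7']
Group 2 (M1>M2, sort desc M2): ['J5', 'J4', 'J2', 'J3']
Sequence: J1 → J6 → J7 → J5 → J4 → J2 → J3
Makespan calculation:
  J1: M1 done=1, M2 done=20
  J6: M1 done=3, M2 done=29
  J7: M1 done=19, M2 done=48
  J5: M1 done=37, M2 done=65
  J4: M1 done=54, M2 done=81
  J2: M1 done=73, M2 done=95
  J3: M1 done=89, M2 done=101
= Sequence: J1 → J6 → J7 → J5 → J4 → J2 → J3, Makespan: 101


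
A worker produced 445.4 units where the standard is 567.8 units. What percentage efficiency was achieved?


Efficiency = (actual / standard) × 100
= (445.4 / 567.8) × 100
= 78.4%


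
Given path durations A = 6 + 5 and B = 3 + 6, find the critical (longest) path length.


Path A: 6 + 5 = 11
Path B: 3 + 6 = 9
Critical path = longest = max(11, 9)
= 11 (Path A)


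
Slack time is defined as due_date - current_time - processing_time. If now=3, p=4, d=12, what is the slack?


Slack = due - current_time - processing
= 12 - 3 - 4
= 5


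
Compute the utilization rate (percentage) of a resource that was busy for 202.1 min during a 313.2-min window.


Utilization = busy / total × 100
= 202.1 / 313.2 × 100
= 64.5%


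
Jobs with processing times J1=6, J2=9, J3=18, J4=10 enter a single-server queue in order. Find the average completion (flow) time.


Completion times:
  J1: completes at 6
  J2: completes at 15
  J3: completes at 33
  J4: completes at 43
Sum = 97
Average = 97/4
= 24.25


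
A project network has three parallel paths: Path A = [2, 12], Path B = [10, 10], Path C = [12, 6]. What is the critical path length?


Path A: 2 + 12 = 14
Path B: 10 + 10 = 20
Path C: 12 + 6 = 18
Critical path = longest = max(14, 20, 18)
= 20 (Path B)


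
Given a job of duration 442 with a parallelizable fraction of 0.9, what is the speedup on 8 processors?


Amdahl's law: T_p = T × ((1-p) + p/N)
= 442 × ((1-0.9) + 0.9/8)
= 442 × (0.10 + 0.1125)
= 442 × 0.2125
= 93.92
Speedup = 442/93.92
= 4.71×


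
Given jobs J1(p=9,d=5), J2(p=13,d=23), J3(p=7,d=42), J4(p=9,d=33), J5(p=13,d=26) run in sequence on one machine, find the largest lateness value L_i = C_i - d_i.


Lateness per job (L = C - d):
  J1: C=9, d=5, L=4
  J2: C=22, d=23, L=-1
  J3: C=29, d=42, L=-13
  J4: C=38, d=33, L=5
  J5: C=51, d=26, L=25
Lmax = max(4, -1, -13, 5, 25)
= 25


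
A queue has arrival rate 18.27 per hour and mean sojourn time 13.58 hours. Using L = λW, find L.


Little's law: L = λ × W
= 18.27 × 13.58
= 248.11


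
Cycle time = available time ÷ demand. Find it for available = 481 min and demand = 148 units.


Cycle time = available time / demand
= 481 / 148
= 3.25 min/unit


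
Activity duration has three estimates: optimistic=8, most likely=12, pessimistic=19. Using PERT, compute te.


te = (o + 4m + p) / 6
= (8 + 4×12 + 19) / 6
= (8 + 48 + 19) / 6
= 75 / 6
= 12.50


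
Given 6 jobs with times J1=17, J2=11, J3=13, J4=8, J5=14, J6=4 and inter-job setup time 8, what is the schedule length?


Makespan = Σ processing + (n-1) × setup
= (17 + 11 + 13 + 8 + 14 + 4) + (6-1)×8
= 67 + 40
= 107 time units


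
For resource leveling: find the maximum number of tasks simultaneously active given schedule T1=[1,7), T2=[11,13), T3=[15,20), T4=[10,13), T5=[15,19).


Check each time point for overlaps:
  t=11: 2 tasks active (T2, T4)
Max concurrent = 2


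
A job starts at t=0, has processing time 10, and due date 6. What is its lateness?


Completion = 0 + 10 = 10
Lateness = C - d = 10 - 6
= 4


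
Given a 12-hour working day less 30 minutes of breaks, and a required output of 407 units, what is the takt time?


Available = 12×60 - 30 = 690 min
Takt time = 690 / 407
= 1.70 min/unit


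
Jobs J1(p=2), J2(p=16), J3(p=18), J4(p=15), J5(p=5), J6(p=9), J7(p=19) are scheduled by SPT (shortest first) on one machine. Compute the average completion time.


SPT order: J1 → J5 → J6 → J4 → J2 → J3 → J7
Completion times:
  J1: C=2
  J5: C=7
  J6: C=16
  J4: C=31
  J2: C=47
  J3: C=65
  J7: C=84
Sum = 252, n = 7
Mean flow = 252/7
= 36.00


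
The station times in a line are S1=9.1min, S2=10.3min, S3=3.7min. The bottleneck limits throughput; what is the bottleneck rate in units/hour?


Bottleneck = longest station time
Station times: [9.1, 10.3, 3.7]
Max = 10.3 min
Rate = 60 / 10.3
= 5.83 units/hour (bottleneck: 10.3min)


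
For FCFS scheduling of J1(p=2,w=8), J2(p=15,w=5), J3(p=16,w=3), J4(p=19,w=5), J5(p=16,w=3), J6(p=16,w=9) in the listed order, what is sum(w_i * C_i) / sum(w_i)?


Completion times:
  J1: C=2, w×C=8×2=16
  J2: C=17, w×C=5×17=85
  J3: C=33, w×C=3×33=99
  J4: C=52, w×C=5×52=260
  J5: C=68, w×C=3×68=204
  J6: C=84, w×C=9×84=756
Sum w×C = 1420
Sum w = 33
Weighted avg = 1420/33
= 43.03


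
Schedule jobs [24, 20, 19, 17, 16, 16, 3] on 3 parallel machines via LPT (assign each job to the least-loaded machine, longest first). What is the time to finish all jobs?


Jobs (LPT sorted): [24, 20, 19, 17, 16, 16, 3]
Machines: 3
  J=24 → Machine 1 (load: 0+24=24)
  J=20 → Machine 2 (load: 0+20=20)
  J=19 → Machine 3 (load: 0+19=19)
  J=17 → Machine 3 (load: 19+17=36)
  J=16 → Machine 2 (load: 20+16=36)
  J=16 → Machine 1 (load: 24+16=40)
  J=3 → Machine 2 (load: 36+3=39)
Machine loads: [40, 39, 36]
Makespan = max = 40 time units


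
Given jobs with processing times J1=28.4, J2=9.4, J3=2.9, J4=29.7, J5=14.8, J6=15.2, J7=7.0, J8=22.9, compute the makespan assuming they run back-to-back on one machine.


Sequential makespan: sum all processing times
= 28.4 + 9.4 + 2.9 + 29.7 + 14.8 + 15.2 + 7.0 + 22.9
= 130.3 time units


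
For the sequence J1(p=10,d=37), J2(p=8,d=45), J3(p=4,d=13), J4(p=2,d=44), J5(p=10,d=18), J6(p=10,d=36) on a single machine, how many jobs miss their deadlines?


Completion vs due date:
  J1: C=10, d=37 → on time
  J2: C=18, d=45 → on time
  J3: C=22, d=13 → TARDY
  J4: C=24, d=44 → on time
  J5: C=34, d=18 → TARDY
  J6: C=44, d=36 → TARDY
Tardy jobs: J3, J5, J6
Count = 3
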